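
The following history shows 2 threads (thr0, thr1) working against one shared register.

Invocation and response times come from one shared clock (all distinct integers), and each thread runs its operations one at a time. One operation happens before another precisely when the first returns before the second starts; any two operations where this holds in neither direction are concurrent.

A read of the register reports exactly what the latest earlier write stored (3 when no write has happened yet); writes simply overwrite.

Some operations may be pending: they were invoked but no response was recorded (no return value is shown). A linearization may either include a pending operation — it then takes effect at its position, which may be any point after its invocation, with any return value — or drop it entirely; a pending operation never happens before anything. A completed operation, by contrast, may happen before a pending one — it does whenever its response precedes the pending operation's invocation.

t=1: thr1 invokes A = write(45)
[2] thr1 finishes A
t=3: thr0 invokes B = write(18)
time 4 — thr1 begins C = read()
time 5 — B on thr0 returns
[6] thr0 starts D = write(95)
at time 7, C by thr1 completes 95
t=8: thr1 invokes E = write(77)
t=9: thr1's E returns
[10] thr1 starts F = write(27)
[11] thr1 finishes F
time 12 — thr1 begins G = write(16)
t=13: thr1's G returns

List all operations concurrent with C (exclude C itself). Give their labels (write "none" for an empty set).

B, D

C spans [4,7]; an op avoiding the whole window 4..7 is ordered, any other is concurrent
A [1,2]: before
B [3,5]: concurrent
D [6,…): concurrent
E [8,9]: after
F [10,11]: after
G [12,13]: after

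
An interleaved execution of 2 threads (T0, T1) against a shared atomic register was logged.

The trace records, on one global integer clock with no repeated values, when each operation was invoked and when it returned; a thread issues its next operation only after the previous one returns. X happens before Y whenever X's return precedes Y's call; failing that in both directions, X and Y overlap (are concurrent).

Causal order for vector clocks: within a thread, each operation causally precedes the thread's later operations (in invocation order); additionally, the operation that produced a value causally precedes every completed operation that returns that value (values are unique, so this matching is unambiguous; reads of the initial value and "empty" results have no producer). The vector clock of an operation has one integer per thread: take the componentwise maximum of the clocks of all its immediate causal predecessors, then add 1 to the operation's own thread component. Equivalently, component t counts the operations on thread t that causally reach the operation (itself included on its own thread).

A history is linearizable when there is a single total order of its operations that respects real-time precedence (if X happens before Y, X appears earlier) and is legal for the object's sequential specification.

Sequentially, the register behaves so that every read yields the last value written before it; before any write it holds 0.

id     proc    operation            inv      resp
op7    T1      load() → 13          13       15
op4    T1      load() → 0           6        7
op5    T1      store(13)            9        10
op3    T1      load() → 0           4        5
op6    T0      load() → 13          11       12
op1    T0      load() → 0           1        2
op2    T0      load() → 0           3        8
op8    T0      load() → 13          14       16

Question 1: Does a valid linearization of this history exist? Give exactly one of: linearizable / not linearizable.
linearizable

one valid linearization: op1, op2, op3, op4, op5, op6, op7, op8
1. op1 load() → 0, leaving value 0
2. op2 load() → 0, leaving value 0
3. op3 load() → 0, leaving value 0
4. op4 load() → 0, leaving value 0
5. op5 store(13), leaving value 13
6. op6 load() → 13, leaving value 13
7. op7 load() → 13, leaving value 13
8. op8 load() → 13, leaving value 13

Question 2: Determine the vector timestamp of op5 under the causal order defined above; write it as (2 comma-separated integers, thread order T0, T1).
(0, 3)

invoked at 4, op3 has no predecessors; its own T1 bump gives (0, 1)
invoked at 1, op1 has no predecessors; its own T0 bump gives (1, 0)
from VC(op3)=(0, 1), op4 (invoked 6) maxes components and bumps T1 → (0, 2)
from VC(op1)=(1, 0), op2 (invoked 3) maxes components and bumps T0 → (2, 0)
from VC(op4)=(0, 2), op5 (invoked 9) maxes components and bumps T1 → (0, 3)
from VC(op5)=(0, 3), op7 (invoked 13) maxes components and bumps T1 → (0, 4)
from VC(op2)=(2, 0), VC(op5)=(0, 3), op6 (invoked 11) maxes components and bumps T0 → (3, 3)
from VC(op5)=(0, 3), VC(op6)=(3, 3), op8 (invoked 14) maxes components and bumps T0 → (4, 3)
target: VC(op5) = (0, 3)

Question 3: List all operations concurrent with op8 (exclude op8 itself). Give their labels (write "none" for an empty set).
op7

op8 runs from 14 to 16; window-overlapping ops are concurrent
op1 [1,2]: before
op2 [3,8]: before
op3 [4,5]: before
op4 [6,7]: before
op5 [9,10]: before
op6 [11,12]: before
op7 [13,15]: concurrent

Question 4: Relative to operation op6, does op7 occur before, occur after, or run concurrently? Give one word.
after

op7 spans [13,15], op6 spans [11,12]
resp(op6)=12 < inv(op7)=13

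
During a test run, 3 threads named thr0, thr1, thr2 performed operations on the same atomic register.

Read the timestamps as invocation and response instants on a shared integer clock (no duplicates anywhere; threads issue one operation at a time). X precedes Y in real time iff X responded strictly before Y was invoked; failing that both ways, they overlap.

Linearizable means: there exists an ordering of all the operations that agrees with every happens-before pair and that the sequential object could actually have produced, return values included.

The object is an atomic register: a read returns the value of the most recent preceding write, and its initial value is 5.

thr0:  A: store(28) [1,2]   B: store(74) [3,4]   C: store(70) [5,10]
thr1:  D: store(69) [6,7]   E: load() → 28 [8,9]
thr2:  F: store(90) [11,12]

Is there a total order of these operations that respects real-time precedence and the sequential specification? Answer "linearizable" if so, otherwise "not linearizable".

events 1..8 are fine; event 9 — the response of E at time 9 — makes the prefix non-linearizable
a single order respects real time; the 4 completed atomic register operations fail replay along it
no completion choice of the 1 pending operation (C) rescues it — every subset was tried
sample order A, B, D, E (pending dropped) stalls at step 4 — E load() → 28 has no legal effect

not linearizable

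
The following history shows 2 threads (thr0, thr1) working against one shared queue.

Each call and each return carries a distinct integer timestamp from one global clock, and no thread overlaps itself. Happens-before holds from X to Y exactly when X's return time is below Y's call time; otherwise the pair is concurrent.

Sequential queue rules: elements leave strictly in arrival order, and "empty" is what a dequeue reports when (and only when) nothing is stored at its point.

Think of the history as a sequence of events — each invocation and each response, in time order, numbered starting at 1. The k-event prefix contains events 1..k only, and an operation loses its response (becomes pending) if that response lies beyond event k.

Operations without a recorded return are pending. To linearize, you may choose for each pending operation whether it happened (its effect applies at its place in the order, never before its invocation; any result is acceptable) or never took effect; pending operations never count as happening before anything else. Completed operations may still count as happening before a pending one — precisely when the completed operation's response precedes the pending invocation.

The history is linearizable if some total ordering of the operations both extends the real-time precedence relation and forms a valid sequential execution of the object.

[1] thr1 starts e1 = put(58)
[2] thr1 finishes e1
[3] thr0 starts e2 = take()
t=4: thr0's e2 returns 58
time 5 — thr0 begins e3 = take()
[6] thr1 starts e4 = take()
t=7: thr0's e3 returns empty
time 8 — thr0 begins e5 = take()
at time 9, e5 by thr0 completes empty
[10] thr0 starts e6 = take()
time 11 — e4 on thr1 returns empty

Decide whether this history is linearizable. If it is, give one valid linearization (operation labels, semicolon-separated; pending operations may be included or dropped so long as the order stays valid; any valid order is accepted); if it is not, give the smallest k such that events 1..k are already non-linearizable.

linearizable — witness: e1; e2; e3; e4; e5

1. e1 put(58), leaving queue <58>
2. e2 take() → 58, leaving queue <>
3. e3 take() → empty, leaving queue <>
4. e4 take() → empty, leaving queue <>
5. e5 take() → empty, leaving queue <>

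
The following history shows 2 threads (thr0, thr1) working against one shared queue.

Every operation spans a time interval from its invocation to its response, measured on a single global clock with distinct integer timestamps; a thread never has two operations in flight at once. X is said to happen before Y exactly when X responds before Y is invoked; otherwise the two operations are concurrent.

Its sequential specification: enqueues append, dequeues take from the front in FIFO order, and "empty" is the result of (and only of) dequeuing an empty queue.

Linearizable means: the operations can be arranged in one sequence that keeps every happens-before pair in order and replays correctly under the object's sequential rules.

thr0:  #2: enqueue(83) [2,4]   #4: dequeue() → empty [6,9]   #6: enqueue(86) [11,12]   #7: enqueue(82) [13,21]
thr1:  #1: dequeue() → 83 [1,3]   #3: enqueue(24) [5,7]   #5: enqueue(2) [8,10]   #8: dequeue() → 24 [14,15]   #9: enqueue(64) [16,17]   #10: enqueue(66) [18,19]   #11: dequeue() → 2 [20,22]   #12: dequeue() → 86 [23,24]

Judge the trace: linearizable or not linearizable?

linearizable

one valid linearization: #2, #1, #4, #3, #5, #6, #7, #8, #9, #10, #11, #12
after step 1 (#2 enqueue(83)): queue <83>
after step 2 (#1 dequeue() → 83): queue <>
after step 3 (#4 dequeue() → empty): queue <>
after step 4 (#3 enqueue(24)): queue <24>
after step 5 (#5 enqueue(2)): queue <24,2>
after step 6 (#6 enqueue(86)): queue <24,2,86>
after step 7 (#7 enqueue(82)): queue <24,2,86,82>
after step 8 (#8 dequeue() → 24): queue <2,86,82>
after step 9 (#9 enqueue(64)): queue <2,86,82,64>
after step 10 (#10 enqueue(66)): queue <2,86,82,64,66>
after step 11 (#11 dequeue() → 2): queue <86,82,64,66>
after step 12 (#12 dequeue() → 86): queue <82,64,66>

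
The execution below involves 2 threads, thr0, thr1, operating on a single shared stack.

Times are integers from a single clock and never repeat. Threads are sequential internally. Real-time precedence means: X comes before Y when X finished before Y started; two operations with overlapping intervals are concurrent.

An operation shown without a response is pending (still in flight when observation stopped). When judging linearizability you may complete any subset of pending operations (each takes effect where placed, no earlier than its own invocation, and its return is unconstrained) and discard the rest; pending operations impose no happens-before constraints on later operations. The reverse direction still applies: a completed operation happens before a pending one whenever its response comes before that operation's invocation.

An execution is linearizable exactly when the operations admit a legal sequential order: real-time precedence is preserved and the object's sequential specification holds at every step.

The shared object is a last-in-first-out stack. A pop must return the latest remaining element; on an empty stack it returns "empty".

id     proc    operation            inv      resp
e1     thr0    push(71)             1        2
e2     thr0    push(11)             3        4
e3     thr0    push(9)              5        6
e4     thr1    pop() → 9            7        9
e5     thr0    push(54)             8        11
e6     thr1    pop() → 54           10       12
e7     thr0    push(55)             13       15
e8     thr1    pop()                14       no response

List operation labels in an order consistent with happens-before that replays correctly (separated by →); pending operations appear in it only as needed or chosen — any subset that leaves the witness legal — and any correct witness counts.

1. e1 push(71), leaving stack <71>
2. e2 push(11), leaving stack <71,11>
3. e3 push(9), leaving stack <71,11,9>
4. e4 pop() → 9, leaving stack <71,11>
5. e5 push(54), leaving stack <71,11,54>
6. e6 pop() → 54, leaving stack <71,11>
7. e7 push(55), leaving stack <71,11,55>

e1 → e2 → e3 → e4 → e5 → e6 → e7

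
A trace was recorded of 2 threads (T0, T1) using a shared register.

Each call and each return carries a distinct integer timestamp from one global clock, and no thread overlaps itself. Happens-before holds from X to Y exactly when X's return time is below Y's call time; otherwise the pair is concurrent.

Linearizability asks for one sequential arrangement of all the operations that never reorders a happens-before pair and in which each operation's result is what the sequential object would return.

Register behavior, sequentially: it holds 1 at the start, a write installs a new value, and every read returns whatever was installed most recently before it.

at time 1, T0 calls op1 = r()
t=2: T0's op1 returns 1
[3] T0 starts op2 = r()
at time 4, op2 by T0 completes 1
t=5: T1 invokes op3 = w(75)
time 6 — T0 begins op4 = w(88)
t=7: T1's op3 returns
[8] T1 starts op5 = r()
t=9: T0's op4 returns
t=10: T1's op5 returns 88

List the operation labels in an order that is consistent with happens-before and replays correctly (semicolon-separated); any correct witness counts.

after step 1 (op1 r() → 1): value 1
after step 2 (op2 r() → 1): value 1
after step 3 (op3 w(75)): value 75
after step 4 (op4 w(88)): value 88
after step 5 (op5 r() → 88): value 88

op1; op2; op3; op4; op5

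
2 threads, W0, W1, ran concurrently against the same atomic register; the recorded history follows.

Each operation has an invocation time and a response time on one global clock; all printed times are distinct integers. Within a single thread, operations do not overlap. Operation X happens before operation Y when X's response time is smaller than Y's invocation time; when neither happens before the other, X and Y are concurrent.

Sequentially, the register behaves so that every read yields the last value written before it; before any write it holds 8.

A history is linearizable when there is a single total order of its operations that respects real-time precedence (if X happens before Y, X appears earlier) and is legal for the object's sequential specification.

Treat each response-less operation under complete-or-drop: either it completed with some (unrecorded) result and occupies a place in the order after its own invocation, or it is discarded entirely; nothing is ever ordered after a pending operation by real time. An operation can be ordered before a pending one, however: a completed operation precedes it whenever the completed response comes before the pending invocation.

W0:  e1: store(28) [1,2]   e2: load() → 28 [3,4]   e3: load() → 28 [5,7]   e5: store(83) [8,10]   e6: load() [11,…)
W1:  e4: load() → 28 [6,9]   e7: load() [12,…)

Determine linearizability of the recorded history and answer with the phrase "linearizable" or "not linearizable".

one valid linearization: e1, e2, e3, e4, e5
after step 1 (e1 store(28)): value 28
after step 2 (e2 load() → 28): value 28
after step 3 (e3 load() → 28): value 28
after step 4 (e4 load() → 28): value 28
after step 5 (e5 store(83)): value 83

linearizable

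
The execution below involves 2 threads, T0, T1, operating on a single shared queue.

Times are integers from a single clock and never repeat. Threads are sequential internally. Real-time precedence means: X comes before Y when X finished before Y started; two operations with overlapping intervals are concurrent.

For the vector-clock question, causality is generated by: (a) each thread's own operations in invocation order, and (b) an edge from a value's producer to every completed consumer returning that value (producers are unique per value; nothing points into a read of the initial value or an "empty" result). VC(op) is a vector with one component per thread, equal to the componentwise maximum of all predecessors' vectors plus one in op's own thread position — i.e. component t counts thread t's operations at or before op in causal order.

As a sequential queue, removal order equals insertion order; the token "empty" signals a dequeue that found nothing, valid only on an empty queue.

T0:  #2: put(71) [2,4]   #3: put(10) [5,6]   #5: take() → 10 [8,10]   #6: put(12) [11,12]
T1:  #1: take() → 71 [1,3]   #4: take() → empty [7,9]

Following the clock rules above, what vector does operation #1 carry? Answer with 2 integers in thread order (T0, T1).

(1, 1)

root op #2, invoked 2: fresh clock plus T0's own tick → (1, 0)
merge at #1 (invoked 1): VC(#2)=(1, 0), own-thread bump on T1 → (1, 1)
merge at #3 (invoked 5): VC(#2)=(1, 0), own-thread bump on T0 → (2, 0)
merge at #4 (invoked 7): VC(#1)=(1, 1), own-thread bump on T1 → (1, 2)
merge at #5 (invoked 8): VC(#3)=(2, 0), own-thread bump on T0 → (3, 0)
merge at #6 (invoked 11): VC(#5)=(3, 0), own-thread bump on T0 → (4, 0)
target: VC(#1) = (1, 1)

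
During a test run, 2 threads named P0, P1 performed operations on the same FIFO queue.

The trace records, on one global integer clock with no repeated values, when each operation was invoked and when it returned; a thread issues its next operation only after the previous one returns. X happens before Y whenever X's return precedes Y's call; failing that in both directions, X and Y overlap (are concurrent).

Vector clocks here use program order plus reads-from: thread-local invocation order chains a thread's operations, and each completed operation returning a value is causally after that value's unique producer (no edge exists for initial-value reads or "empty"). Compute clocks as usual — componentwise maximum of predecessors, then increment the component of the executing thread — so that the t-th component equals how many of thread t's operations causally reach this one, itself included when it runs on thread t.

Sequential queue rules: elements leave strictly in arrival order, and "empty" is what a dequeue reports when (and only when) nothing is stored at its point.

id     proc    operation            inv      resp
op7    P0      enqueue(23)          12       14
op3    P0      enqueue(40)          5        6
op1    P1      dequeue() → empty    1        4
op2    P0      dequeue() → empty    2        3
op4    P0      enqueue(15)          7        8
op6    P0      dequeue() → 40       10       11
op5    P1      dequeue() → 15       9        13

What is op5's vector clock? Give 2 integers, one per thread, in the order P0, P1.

root op op1, invoked 1: fresh clock plus P1's own tick → (0, 1)
root op op2, invoked 2: fresh clock plus P0's own tick → (1, 0)
merge at op3 (invoked 5): VC(op2)=(1, 0), own-thread bump on P0 → (2, 0)
merge at op4 (invoked 7): VC(op3)=(2, 0), own-thread bump on P0 → (3, 0)
merge at op6 (invoked 10): VC(op3)=(2, 0), VC(op4)=(3, 0), own-thread bump on P0 → (4, 0)
merge at op5 (invoked 9): VC(op1)=(0, 1), VC(op4)=(3, 0), own-thread bump on P1 → (3, 2)
merge at op7 (invoked 12): VC(op6)=(4, 0), own-thread bump on P0 → (5, 0)
target: VC(op5) = (3, 2)

(3, 2)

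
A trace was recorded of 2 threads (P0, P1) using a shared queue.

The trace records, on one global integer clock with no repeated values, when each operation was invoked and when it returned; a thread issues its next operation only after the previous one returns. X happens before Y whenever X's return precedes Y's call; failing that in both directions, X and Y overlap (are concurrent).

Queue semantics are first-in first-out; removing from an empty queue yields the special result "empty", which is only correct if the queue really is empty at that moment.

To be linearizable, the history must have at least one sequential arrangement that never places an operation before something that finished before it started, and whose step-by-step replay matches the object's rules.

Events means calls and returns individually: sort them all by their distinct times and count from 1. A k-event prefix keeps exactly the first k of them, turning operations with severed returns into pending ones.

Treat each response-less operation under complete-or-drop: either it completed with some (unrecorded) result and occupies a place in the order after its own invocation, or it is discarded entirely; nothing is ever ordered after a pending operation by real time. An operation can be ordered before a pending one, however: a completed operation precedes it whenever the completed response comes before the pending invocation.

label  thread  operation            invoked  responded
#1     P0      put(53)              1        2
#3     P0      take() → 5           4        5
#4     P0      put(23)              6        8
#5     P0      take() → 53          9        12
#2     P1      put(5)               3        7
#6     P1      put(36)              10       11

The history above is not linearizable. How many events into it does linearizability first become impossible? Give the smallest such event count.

5

a valid linearization of events 1..4 exists, for instance #1:
1. #1 put(53), leaving queue <53>
include event 5 — #3 responding at 5 — and every candidate order breaks
no escape via the 1 pending operation (#2): every completion choice fails
for example #1, #3 (pending dropped) fails at step 2: #3 take() → 5 is not legal there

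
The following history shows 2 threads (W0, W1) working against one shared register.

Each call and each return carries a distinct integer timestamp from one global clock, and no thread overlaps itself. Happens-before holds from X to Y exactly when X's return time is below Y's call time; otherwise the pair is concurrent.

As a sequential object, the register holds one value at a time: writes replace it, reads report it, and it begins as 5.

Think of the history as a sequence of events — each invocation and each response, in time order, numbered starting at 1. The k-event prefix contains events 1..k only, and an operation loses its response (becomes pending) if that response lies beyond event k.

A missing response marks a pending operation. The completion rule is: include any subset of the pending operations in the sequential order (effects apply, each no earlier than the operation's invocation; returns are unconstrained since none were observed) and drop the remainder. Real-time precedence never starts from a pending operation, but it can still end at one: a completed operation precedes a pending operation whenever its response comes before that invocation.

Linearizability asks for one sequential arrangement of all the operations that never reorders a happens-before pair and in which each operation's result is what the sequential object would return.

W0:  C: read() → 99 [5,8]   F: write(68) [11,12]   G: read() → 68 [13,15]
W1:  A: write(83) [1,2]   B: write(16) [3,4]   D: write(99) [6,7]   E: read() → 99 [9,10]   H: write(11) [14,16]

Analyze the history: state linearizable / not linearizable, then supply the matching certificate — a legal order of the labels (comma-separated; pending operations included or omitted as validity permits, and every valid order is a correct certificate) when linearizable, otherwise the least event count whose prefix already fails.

linearizable — witness: A, B, D, C, E, F, G, H

1. A write(83), leaving value 83
2. B write(16), leaving value 16
3. D write(99), leaving value 99
4. C read() → 99, leaving value 99
5. E read() → 99, leaving value 99
6. F write(68), leaving value 68
7. G read() → 68, leaving value 68
8. H write(11), leaving value 11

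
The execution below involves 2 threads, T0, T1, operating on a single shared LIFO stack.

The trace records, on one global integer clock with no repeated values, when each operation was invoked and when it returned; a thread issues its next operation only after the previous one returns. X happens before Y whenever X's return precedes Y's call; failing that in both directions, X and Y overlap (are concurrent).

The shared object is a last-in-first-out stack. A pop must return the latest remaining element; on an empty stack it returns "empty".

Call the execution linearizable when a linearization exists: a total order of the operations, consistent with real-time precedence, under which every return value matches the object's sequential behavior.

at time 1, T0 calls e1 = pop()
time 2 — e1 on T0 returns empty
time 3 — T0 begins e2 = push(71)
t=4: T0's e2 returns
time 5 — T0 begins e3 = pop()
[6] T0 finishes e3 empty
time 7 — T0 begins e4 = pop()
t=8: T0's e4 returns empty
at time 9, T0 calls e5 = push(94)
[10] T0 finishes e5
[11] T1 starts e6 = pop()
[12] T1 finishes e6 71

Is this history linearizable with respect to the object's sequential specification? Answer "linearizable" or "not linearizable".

not linearizable

prefix check: 1..5 passes, 1..6 fails once e3's time-6 response joins
one real-time candidate order over the 3 completed operations — the LIFO stack replay rejects it
for example e1, e2, e3 fails at step 3: e3 pop() → empty is not legal there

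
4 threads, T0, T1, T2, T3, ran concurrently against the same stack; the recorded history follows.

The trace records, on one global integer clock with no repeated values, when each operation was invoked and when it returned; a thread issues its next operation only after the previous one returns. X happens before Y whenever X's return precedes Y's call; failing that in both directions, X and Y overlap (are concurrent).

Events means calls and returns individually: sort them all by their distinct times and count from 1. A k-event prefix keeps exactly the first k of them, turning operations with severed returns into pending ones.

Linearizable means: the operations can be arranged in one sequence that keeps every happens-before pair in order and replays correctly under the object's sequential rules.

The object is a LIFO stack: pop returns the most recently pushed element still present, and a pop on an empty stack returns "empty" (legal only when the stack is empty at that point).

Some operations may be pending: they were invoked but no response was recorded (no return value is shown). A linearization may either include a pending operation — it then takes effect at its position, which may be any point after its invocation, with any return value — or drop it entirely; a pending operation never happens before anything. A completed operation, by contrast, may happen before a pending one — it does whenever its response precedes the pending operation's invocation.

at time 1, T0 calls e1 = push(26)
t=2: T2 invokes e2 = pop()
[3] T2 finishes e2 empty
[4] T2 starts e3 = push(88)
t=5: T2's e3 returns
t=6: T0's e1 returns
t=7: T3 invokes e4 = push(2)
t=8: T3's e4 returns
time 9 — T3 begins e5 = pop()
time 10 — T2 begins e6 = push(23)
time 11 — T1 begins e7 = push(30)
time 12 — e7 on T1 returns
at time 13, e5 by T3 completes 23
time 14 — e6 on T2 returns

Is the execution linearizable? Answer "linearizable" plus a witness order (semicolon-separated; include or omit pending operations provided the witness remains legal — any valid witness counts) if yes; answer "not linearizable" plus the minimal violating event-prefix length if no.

after step 1 (e2 pop() → empty): stack <>
after step 2 (e1 push(26)): stack <26>
after step 3 (e3 push(88)): stack <26,88>
after step 4 (e4 push(2)): stack <26,88,2>
after step 5 (e6 push(23)): stack <26,88,2,23>
after step 6 (e5 pop() → 23): stack <26,88,2>
after step 7 (e7 push(30)): stack <26,88,2,30>

linearizable — witness: e2; e1; e3; e4; e6; e5; e7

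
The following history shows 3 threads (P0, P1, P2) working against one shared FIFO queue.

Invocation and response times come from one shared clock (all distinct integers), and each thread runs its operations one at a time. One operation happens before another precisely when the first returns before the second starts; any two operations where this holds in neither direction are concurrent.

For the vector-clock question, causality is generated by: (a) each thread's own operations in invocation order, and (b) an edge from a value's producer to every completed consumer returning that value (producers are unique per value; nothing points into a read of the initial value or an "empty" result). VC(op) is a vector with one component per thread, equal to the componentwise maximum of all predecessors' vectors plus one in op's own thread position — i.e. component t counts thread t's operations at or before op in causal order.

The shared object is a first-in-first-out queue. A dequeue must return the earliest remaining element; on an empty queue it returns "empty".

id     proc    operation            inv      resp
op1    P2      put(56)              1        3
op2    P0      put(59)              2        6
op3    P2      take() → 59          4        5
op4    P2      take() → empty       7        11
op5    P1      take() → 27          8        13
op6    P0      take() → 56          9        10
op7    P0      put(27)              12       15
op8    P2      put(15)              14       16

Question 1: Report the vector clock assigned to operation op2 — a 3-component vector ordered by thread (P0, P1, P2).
root op op1, invoked 1: fresh clock plus P2's own tick → (0, 0, 1)
root op op2, invoked 2: fresh clock plus P0's own tick → (1, 0, 0)
op3 (invocation 4): componentwise max over VC(op1)=(0, 0, 1), VC(op2)=(1, 0, 0), +1 at P2, giving (1, 0, 2)
op6 (invocation 9): componentwise max over VC(op1)=(0, 0, 1), VC(op2)=(1, 0, 0), +1 at P0, giving (2, 0, 1)
op4 (invocation 7): componentwise max over VC(op3)=(1, 0, 2), +1 at P2, giving (1, 0, 3)
op7 (invocation 12): componentwise max over VC(op6)=(2, 0, 1), +1 at P0, giving (3, 0, 1)
op8 (invocation 14): componentwise max over VC(op4)=(1, 0, 3), +1 at P2, giving (1, 0, 4)
op5 (invocation 8): componentwise max over VC(op7)=(3, 0, 1), +1 at P1, giving (3, 1, 1)
target: VC(op2) = (1, 0, 0)

(1, 0, 0)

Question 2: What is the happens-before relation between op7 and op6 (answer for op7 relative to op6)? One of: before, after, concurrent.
op7 spans [12,15], op6 spans [9,10]
resp(op6)=10 < inv(op7)=12

after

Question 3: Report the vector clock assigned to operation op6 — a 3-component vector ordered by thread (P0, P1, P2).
invoked at 1, op1 has no predecessors; its own P2 bump gives (0, 0, 1)
invoked at 2, op2 has no predecessors; its own P0 bump gives (1, 0, 0)
merge at op3 (invoked 4): VC(op1)=(0, 0, 1), VC(op2)=(1, 0, 0), own-thread bump on P2 → (1, 0, 2)
merge at op6 (invoked 9): VC(op1)=(0, 0, 1), VC(op2)=(1, 0, 0), own-thread bump on P0 → (2, 0, 1)
merge at op4 (invoked 7): VC(op3)=(1, 0, 2), own-thread bump on P2 → (1, 0, 3)
merge at op7 (invoked 12): VC(op6)=(2, 0, 1), own-thread bump on P0 → (3, 0, 1)
merge at op8 (invoked 14): VC(op4)=(1, 0, 3), own-thread bump on P2 → (1, 0, 4)
merge at op5 (invoked 8): VC(op7)=(3, 0, 1), own-thread bump on P1 → (3, 1, 1)
target: VC(op6) = (2, 0, 1)

(2, 0, 1)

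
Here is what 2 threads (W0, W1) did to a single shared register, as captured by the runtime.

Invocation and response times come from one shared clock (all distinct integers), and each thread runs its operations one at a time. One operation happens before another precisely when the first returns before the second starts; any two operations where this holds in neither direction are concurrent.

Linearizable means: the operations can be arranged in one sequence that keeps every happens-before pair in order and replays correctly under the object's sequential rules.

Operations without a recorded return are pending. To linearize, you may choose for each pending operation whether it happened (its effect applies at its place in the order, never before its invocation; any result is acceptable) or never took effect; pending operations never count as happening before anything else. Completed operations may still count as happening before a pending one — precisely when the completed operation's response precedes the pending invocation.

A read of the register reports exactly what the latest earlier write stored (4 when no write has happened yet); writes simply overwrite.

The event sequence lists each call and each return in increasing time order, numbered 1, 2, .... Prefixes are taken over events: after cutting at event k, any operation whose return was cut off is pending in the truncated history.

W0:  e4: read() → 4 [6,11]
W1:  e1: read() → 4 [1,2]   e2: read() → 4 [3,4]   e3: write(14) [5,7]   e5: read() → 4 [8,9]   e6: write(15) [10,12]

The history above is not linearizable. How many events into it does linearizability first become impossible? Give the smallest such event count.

9

events 1..8 are still linearizable — one witness is e1, e2, e3:
after step 1 (e1 read() → 4): value 4
after step 2 (e2 read() → 4): value 4
after step 3 (e3 write(14)): value 14
adding event 9 (e5 responds at 9) leaves no legal real-time order
include/drop combinations of the 1 pending operation (e4) were all tried; none helps
one such order, e1, e2, e3, e5 (pending dropped), breaks at step 4 where e5 read() → 4 is illegal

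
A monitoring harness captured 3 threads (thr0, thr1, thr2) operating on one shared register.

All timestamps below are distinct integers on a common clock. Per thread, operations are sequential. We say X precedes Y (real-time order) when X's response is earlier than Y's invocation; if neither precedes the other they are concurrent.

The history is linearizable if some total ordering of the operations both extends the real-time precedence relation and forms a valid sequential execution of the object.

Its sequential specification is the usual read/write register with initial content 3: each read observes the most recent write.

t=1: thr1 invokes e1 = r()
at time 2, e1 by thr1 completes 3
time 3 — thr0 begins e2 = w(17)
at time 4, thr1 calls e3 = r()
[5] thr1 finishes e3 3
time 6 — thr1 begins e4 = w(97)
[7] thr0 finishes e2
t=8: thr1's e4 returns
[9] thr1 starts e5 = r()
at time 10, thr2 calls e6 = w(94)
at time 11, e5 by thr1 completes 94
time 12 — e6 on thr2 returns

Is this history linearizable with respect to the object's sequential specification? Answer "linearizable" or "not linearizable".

linearizable

witness order: e1, e3, e2, e4, e6, e5
step 1: e1 r() → 3 — value 3
step 2: e3 r() → 3 — value 3
step 3: e2 w(17) — value 17
step 4: e4 w(97) — value 97
step 5: e6 w(94) — value 94
step 6: e5 r() → 94 — value 94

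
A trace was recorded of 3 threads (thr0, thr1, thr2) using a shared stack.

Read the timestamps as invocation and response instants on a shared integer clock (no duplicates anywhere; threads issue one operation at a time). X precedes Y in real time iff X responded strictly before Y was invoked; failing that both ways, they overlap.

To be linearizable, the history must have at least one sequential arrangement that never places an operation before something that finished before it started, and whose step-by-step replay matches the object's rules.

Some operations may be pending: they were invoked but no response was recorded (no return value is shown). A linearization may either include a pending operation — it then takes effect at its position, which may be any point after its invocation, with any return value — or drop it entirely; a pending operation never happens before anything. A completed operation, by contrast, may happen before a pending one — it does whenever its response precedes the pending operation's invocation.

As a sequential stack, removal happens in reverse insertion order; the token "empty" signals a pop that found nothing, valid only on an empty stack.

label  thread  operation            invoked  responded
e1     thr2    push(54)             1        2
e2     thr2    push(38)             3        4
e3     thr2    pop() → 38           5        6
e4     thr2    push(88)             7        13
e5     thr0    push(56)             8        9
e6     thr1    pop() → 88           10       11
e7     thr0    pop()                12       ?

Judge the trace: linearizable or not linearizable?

one valid linearization: e1, e2, e3, e5, e4, e6
after step 1 (e1 push(54)): stack <54>
after step 2 (e2 push(38)): stack <54,38>
after step 3 (e3 pop() → 38): stack <54>
after step 4 (e5 push(56)): stack <54,56>
after step 5 (e4 push(88)): stack <54,56,88>
after step 6 (e6 pop() → 88): stack <54,56>

linearizable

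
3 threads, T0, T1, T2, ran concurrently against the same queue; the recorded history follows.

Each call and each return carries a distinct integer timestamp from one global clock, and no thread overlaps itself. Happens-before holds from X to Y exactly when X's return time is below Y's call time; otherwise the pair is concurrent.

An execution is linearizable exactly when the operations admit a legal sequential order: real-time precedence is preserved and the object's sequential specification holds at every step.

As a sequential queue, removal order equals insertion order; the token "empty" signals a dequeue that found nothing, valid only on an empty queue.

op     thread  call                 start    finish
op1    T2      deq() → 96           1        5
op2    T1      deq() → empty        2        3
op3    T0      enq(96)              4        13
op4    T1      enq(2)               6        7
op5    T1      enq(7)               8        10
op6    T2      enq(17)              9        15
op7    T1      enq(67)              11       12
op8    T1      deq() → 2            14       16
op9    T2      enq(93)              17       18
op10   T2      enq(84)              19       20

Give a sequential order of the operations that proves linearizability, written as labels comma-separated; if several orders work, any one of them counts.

op2, op3, op1, op4, op5, op6, op7, op8, op9, op10

step 1: op2 deq() → empty — queue <>
step 2: op3 enq(96) — queue <96>
step 3: op1 deq() → 96 — queue <>
step 4: op4 enq(2) — queue <2>
step 5: op5 enq(7) — queue <2,7>
step 6: op6 enq(17) — queue <2,7,17>
step 7: op7 enq(67) — queue <2,7,17,67>
step 8: op8 deq() → 2 — queue <7,17,67>
step 9: op9 enq(93) — queue <7,17,67,93>
step 10: op10 enq(84) — queue <7,17,67,93,84>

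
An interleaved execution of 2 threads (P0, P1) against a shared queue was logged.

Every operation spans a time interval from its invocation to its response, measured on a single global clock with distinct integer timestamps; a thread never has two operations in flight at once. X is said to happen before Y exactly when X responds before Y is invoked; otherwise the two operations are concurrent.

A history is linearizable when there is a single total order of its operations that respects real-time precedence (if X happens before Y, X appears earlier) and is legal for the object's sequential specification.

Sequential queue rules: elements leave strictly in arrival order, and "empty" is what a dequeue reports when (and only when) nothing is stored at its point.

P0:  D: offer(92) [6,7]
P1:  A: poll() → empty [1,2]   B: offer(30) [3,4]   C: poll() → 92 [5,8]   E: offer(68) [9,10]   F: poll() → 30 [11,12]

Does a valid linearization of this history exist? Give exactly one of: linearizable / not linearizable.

not linearizable

prefix check: 1..7 passes, 1..8 fails once C's time-8 response joins
the 4 completed operations admit 2 real-time orders; each fails the queue replay
sample order A, B, C, D stalls at step 3 — C poll() → 92 has no legal effect
sample order A, B, D, C stalls at step 4 — C poll() → 92 has no legal effect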